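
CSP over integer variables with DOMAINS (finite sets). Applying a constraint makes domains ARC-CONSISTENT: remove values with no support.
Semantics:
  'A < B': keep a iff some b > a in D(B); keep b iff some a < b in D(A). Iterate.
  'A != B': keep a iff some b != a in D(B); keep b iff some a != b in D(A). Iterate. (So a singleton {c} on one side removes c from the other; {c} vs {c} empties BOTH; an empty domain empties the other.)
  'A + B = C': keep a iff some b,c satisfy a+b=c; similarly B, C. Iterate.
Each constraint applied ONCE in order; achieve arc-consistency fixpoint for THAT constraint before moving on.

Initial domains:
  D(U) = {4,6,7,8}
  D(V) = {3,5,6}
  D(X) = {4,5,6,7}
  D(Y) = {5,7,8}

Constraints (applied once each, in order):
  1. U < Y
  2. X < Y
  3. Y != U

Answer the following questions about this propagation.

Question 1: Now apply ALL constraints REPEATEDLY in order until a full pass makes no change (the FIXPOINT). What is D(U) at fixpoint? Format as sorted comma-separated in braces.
Answer: {4,6,7}

Derivation:
pass 0 (initial): D(U)={4,6,7,8}
pass 1: U {4,6,7,8}->{4,6,7}
pass 2: no change
Fixpoint after 2 passes: D(U) = {4,6,7}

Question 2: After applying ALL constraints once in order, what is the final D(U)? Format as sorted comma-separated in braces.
Constraint 1 (U < Y) on D(U)={4,6,7,8} D(Y)={5,7,8}: U {4,6,7,8}->{4,6,7}
Constraint 2 (X < Y) on D(X)={4,5,6,7} D(Y)={5,7,8}: no change
Constraint 3 (Y != U) on D(Y)={5,7,8} D(U)={4,6,7}: no change
So after all 3 constraints: D(U) = {4,6,7}

Answer: {4,6,7}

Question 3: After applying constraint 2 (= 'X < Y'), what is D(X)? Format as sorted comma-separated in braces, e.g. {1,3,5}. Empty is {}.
Answer: {4,5,6,7}

Derivation:
Constraint 1 (U < Y) on D(U)={4,6,7,8} D(Y)={5,7,8}: U {4,6,7,8}->{4,6,7}
Constraint 2 (X < Y) on D(X)={4,5,6,7} D(Y)={5,7,8}: no change
So after constraint 2: D(X) = {4,5,6,7}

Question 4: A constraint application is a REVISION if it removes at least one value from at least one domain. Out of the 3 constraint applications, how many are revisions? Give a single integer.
Constraint 1 (U < Y) on D(U)={4,6,7,8} D(Y)={5,7,8}: U {4,6,7,8}->{4,6,7} => REVISION
Constraint 2 (X < Y) on D(X)={4,5,6,7} D(Y)={5,7,8}: no change => not a revision
Constraint 3 (Y != U) on D(Y)={5,7,8} D(U)={4,6,7}: no change => not a revision
Total revisions = 1

Answer: 1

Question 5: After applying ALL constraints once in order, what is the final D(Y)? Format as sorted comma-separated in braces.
Constraint 1 (U < Y) on D(U)={4,6,7,8} D(Y)={5,7,8}: U {4,6,7,8}->{4,6,7}
Constraint 2 (X < Y) on D(X)={4,5,6,7} D(Y)={5,7,8}: no change
Constraint 3 (Y != U) on D(Y)={5,7,8} D(U)={4,6,7}: no change
So after all 3 constraints: D(Y) = {5,7,8}

Answer: {5,7,8}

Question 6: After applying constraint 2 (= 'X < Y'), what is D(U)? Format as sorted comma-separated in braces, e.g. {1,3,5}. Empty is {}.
Constraint 1 (U < Y) on D(U)={4,6,7,8} D(Y)={5,7,8}: U {4,6,7,8}->{4,6,7}
Constraint 2 (X < Y) on D(X)={4,5,6,7} D(Y)={5,7,8}: no change
So after constraint 2: D(U) = {4,6,7}

Answer: {4,6,7}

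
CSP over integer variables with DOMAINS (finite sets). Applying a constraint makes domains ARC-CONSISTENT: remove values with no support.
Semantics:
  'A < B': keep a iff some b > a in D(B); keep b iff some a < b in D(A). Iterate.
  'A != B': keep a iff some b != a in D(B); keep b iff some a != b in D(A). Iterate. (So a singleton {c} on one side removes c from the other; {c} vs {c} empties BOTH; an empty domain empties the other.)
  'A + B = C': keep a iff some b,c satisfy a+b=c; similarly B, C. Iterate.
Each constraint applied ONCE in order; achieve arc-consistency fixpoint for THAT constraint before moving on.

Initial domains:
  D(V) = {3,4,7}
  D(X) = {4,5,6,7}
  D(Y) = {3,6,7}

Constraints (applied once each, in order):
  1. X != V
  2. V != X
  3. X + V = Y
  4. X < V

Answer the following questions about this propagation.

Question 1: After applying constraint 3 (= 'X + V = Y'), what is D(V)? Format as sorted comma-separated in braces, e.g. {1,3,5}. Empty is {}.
Constraint 1 (X != V) on D(X)={4,5,6,7} D(V)={3,4,7}: no change
Constraint 2 (V != X) on D(V)={3,4,7} D(X)={4,5,6,7}: no change
Constraint 3 (X + V = Y) on D(X)={4,5,6,7} D(V)={3,4,7} D(Y)={3,6,7}: X {4,5,6,7}->{4}; V {3,4,7}->{3}; Y {3,6,7}->{7}
So after constraint 3: D(V) = {3}

Answer: {3}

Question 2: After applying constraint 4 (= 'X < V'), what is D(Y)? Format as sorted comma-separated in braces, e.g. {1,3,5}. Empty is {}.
Answer: {7}

Derivation:
Constraint 1 (X != V) on D(X)={4,5,6,7} D(V)={3,4,7}: no change
Constraint 2 (V != X) on D(V)={3,4,7} D(X)={4,5,6,7}: no change
Constraint 3 (X + V = Y) on D(X)={4,5,6,7} D(V)={3,4,7} D(Y)={3,6,7}: X {4,5,6,7}->{4}; V {3,4,7}->{3}; Y {3,6,7}->{7}
Constraint 4 (X < V) on D(X)={4} D(V)={3}: X {4}->{}; V {3}->{}
So after constraint 4: D(Y) = {7}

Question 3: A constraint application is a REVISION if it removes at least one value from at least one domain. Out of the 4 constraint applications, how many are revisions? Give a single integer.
Constraint 1 (X != V) on D(X)={4,5,6,7} D(V)={3,4,7}: no change => not a revision
Constraint 2 (V != X) on D(V)={3,4,7} D(X)={4,5,6,7}: no change => not a revision
Constraint 3 (X + V = Y) on D(X)={4,5,6,7} D(V)={3,4,7} D(Y)={3,6,7}: X {4,5,6,7}->{4}; V {3,4,7}->{3}; Y {3,6,7}->{7} => REVISION
Constraint 4 (X < V) on D(X)={4} D(V)={3}: X {4}->{}; V {3}->{} => REVISION
Total revisions = 2

Answer: 2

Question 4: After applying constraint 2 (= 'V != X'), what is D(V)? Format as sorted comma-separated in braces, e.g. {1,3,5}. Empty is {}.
Constraint 1 (X != V) on D(X)={4,5,6,7} D(V)={3,4,7}: no change
Constraint 2 (V != X) on D(V)={3,4,7} D(X)={4,5,6,7}: no change
So after constraint 2: D(V) = {3,4,7}

Answer: {3,4,7}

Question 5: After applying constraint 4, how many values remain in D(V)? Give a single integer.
Answer: 0

Derivation:
Constraint 1 (X != V) on D(X)={4,5,6,7} D(V)={3,4,7}: no change
Constraint 2 (V != X) on D(V)={3,4,7} D(X)={4,5,6,7}: no change
Constraint 3 (X + V = Y) on D(X)={4,5,6,7} D(V)={3,4,7} D(Y)={3,6,7}: X {4,5,6,7}->{4}; V {3,4,7}->{3}; Y {3,6,7}->{7}
Constraint 4 (X < V) on D(X)={4} D(V)={3}: X {4}->{}; V {3}->{}
So after constraint 4: D(V)={}, size = 0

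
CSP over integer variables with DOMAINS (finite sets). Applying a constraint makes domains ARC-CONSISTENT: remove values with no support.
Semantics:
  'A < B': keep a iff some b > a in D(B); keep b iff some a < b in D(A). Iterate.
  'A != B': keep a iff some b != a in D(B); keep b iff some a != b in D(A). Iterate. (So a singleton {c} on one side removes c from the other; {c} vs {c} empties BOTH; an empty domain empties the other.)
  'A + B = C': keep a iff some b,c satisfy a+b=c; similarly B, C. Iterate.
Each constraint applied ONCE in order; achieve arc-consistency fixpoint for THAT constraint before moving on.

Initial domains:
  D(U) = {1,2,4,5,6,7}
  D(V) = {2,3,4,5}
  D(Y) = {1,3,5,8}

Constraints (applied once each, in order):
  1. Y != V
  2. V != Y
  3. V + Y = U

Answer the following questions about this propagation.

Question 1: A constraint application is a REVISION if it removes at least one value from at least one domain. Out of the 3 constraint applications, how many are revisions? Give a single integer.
Constraint 1 (Y != V) on D(Y)={1,3,5,8} D(V)={2,3,4,5}: no change => not a revision
Constraint 2 (V != Y) on D(V)={2,3,4,5} D(Y)={1,3,5,8}: no change => not a revision
Constraint 3 (V + Y = U) on D(V)={2,3,4,5} D(Y)={1,3,5,8} D(U)={1,2,4,5,6,7}: Y {1,3,5,8}->{1,3,5}; U {1,2,4,5,6,7}->{4,5,6,7} => REVISION
Total revisions = 1

Answer: 1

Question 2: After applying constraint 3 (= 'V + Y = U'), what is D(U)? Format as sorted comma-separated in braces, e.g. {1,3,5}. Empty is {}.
Answer: {4,5,6,7}

Derivation:
Constraint 1 (Y != V) on D(Y)={1,3,5,8} D(V)={2,3,4,5}: no change
Constraint 2 (V != Y) on D(V)={2,3,4,5} D(Y)={1,3,5,8}: no change
Constraint 3 (V + Y = U) on D(V)={2,3,4,5} D(Y)={1,3,5,8} D(U)={1,2,4,5,6,7}: Y {1,3,5,8}->{1,3,5}; U {1,2,4,5,6,7}->{4,5,6,7}
So after constraint 3: D(U) = {4,5,6,7}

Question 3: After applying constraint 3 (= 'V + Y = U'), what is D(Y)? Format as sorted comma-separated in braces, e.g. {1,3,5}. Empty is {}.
Answer: {1,3,5}

Derivation:
Constraint 1 (Y != V) on D(Y)={1,3,5,8} D(V)={2,3,4,5}: no change
Constraint 2 (V != Y) on D(V)={2,3,4,5} D(Y)={1,3,5,8}: no change
Constraint 3 (V + Y = U) on D(V)={2,3,4,5} D(Y)={1,3,5,8} D(U)={1,2,4,5,6,7}: Y {1,3,5,8}->{1,3,5}; U {1,2,4,5,6,7}->{4,5,6,7}
So after constraint 3: D(Y) = {1,3,5}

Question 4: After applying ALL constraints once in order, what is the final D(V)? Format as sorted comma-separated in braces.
Answer: {2,3,4,5}

Derivation:
Constraint 1 (Y != V) on D(Y)={1,3,5,8} D(V)={2,3,4,5}: no change
Constraint 2 (V != Y) on D(V)={2,3,4,5} D(Y)={1,3,5,8}: no change
Constraint 3 (V + Y = U) on D(V)={2,3,4,5} D(Y)={1,3,5,8} D(U)={1,2,4,5,6,7}: Y {1,3,5,8}->{1,3,5}; U {1,2,4,5,6,7}->{4,5,6,7}
So after all 3 constraints: D(V) = {2,3,4,5}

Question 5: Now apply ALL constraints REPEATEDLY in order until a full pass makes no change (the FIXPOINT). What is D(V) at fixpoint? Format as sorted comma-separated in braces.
pass 0 (initial): D(V)={2,3,4,5}
pass 1: U {1,2,4,5,6,7}->{4,5,6,7}; Y {1,3,5,8}->{1,3,5}
pass 2: no change
Fixpoint after 2 passes: D(V) = {2,3,4,5}

Answer: {2,3,4,5}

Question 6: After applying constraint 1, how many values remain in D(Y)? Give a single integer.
Answer: 4

Derivation:
Constraint 1 (Y != V) on D(Y)={1,3,5,8} D(V)={2,3,4,5}: no change
So after constraint 1: D(Y)={1,3,5,8}, size = 4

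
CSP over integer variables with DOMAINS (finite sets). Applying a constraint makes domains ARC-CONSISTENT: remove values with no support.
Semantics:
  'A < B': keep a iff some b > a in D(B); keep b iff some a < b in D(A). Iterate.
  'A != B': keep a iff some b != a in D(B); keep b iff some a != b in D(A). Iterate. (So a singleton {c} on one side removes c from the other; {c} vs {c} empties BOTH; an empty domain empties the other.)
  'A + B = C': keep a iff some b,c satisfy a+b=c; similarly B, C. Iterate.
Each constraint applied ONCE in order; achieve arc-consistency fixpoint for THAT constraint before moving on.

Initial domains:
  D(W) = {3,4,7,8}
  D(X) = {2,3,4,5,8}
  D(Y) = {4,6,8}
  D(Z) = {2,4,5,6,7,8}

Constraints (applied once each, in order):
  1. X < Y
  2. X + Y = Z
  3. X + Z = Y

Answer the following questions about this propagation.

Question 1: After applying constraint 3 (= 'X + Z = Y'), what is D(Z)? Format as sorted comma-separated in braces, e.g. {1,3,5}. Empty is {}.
Constraint 1 (X < Y) on D(X)={2,3,4,5,8} D(Y)={4,6,8}: X {2,3,4,5,8}->{2,3,4,5}
Constraint 2 (X + Y = Z) on D(X)={2,3,4,5} D(Y)={4,6,8} D(Z)={2,4,5,6,7,8}: X {2,3,4,5}->{2,3,4}; Y {4,6,8}->{4,6}; Z {2,4,5,6,7,8}->{6,7,8}
Constraint 3 (X + Z = Y) on D(X)={2,3,4} D(Z)={6,7,8} D(Y)={4,6}: X {2,3,4}->{}; Z {6,7,8}->{}; Y {4,6}->{}
So after constraint 3: D(Z) = {}

Answer: {}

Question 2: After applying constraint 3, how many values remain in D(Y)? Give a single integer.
Answer: 0

Derivation:
Constraint 1 (X < Y) on D(X)={2,3,4,5,8} D(Y)={4,6,8}: X {2,3,4,5,8}->{2,3,4,5}
Constraint 2 (X + Y = Z) on D(X)={2,3,4,5} D(Y)={4,6,8} D(Z)={2,4,5,6,7,8}: X {2,3,4,5}->{2,3,4}; Y {4,6,8}->{4,6}; Z {2,4,5,6,7,8}->{6,7,8}
Constraint 3 (X + Z = Y) on D(X)={2,3,4} D(Z)={6,7,8} D(Y)={4,6}: X {2,3,4}->{}; Z {6,7,8}->{}; Y {4,6}->{}
So after constraint 3: D(Y)={}, size = 0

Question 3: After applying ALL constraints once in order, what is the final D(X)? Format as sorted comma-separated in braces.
Constraint 1 (X < Y) on D(X)={2,3,4,5,8} D(Y)={4,6,8}: X {2,3,4,5,8}->{2,3,4,5}
Constraint 2 (X + Y = Z) on D(X)={2,3,4,5} D(Y)={4,6,8} D(Z)={2,4,5,6,7,8}: X {2,3,4,5}->{2,3,4}; Y {4,6,8}->{4,6}; Z {2,4,5,6,7,8}->{6,7,8}
Constraint 3 (X + Z = Y) on D(X)={2,3,4} D(Z)={6,7,8} D(Y)={4,6}: X {2,3,4}->{}; Z {6,7,8}->{}; Y {4,6}->{}
So after all 3 constraints: D(X) = {}

Answer: {}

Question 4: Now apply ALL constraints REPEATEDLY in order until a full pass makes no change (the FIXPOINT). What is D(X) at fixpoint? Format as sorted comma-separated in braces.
Answer: {}

Derivation:
pass 0 (initial): D(X)={2,3,4,5,8}
pass 1: X {2,3,4,5,8}->{}; Y {4,6,8}->{}; Z {2,4,5,6,7,8}->{}
pass 2: no change
Fixpoint after 2 passes: D(X) = {}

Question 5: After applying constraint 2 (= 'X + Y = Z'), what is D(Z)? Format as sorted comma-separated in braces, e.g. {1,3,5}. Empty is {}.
Answer: {6,7,8}

Derivation:
Constraint 1 (X < Y) on D(X)={2,3,4,5,8} D(Y)={4,6,8}: X {2,3,4,5,8}->{2,3,4,5}
Constraint 2 (X + Y = Z) on D(X)={2,3,4,5} D(Y)={4,6,8} D(Z)={2,4,5,6,7,8}: X {2,3,4,5}->{2,3,4}; Y {4,6,8}->{4,6}; Z {2,4,5,6,7,8}->{6,7,8}
So after constraint 2: D(Z) = {6,7,8}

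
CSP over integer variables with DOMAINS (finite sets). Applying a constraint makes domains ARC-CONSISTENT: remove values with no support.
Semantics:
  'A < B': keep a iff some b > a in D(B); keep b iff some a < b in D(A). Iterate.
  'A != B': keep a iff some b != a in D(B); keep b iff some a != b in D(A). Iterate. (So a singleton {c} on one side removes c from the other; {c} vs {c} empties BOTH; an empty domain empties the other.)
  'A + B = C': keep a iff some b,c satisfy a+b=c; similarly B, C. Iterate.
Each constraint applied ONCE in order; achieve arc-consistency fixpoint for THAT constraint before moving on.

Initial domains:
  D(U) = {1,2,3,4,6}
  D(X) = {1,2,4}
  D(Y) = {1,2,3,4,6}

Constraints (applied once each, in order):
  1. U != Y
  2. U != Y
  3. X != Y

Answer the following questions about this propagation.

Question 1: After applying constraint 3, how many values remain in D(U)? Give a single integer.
Constraint 1 (U != Y) on D(U)={1,2,3,4,6} D(Y)={1,2,3,4,6}: no change
Constraint 2 (U != Y) on D(U)={1,2,3,4,6} D(Y)={1,2,3,4,6}: no change
Constraint 3 (X != Y) on D(X)={1,2,4} D(Y)={1,2,3,4,6}: no change
So after constraint 3: D(U)={1,2,3,4,6}, size = 5

Answer: 5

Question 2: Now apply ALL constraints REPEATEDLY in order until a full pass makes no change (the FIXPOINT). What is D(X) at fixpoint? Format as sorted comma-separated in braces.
Answer: {1,2,4}

Derivation:
pass 0 (initial): D(X)={1,2,4}
pass 1: no change
Fixpoint after 1 passes: D(X) = {1,2,4}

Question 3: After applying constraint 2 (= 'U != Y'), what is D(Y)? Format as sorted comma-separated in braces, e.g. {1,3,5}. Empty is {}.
Answer: {1,2,3,4,6}

Derivation:
Constraint 1 (U != Y) on D(U)={1,2,3,4,6} D(Y)={1,2,3,4,6}: no change
Constraint 2 (U != Y) on D(U)={1,2,3,4,6} D(Y)={1,2,3,4,6}: no change
So after constraint 2: D(Y) = {1,2,3,4,6}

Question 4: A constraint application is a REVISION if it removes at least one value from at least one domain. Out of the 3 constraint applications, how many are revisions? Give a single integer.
Constraint 1 (U != Y) on D(U)={1,2,3,4,6} D(Y)={1,2,3,4,6}: no change => not a revision
Constraint 2 (U != Y) on D(U)={1,2,3,4,6} D(Y)={1,2,3,4,6}: no change => not a revision
Constraint 3 (X != Y) on D(X)={1,2,4} D(Y)={1,2,3,4,6}: no change => not a revision
Total revisions = 0

Answer: 0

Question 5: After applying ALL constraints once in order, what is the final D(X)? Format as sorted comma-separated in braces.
Answer: {1,2,4}

Derivation:
Constraint 1 (U != Y) on D(U)={1,2,3,4,6} D(Y)={1,2,3,4,6}: no change
Constraint 2 (U != Y) on D(U)={1,2,3,4,6} D(Y)={1,2,3,4,6}: no change
Constraint 3 (X != Y) on D(X)={1,2,4} D(Y)={1,2,3,4,6}: no change
So after all 3 constraints: D(X) = {1,2,4}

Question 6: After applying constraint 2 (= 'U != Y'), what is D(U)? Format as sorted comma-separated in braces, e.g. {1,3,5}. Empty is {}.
Constraint 1 (U != Y) on D(U)={1,2,3,4,6} D(Y)={1,2,3,4,6}: no change
Constraint 2 (U != Y) on D(U)={1,2,3,4,6} D(Y)={1,2,3,4,6}: no change
So after constraint 2: D(U) = {1,2,3,4,6}

Answer: {1,2,3,4,6}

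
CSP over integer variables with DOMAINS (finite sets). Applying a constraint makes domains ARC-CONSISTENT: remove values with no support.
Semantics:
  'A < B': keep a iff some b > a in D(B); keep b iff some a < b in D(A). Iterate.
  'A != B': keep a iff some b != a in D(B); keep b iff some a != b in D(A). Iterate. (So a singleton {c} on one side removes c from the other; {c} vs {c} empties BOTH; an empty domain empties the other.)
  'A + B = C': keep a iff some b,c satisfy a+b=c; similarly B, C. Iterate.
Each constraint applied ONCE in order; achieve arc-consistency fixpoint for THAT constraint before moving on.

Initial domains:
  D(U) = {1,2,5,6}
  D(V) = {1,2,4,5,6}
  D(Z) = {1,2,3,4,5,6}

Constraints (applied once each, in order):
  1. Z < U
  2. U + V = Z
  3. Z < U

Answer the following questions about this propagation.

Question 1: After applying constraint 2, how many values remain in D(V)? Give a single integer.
Answer: 2

Derivation:
Constraint 1 (Z < U) on D(Z)={1,2,3,4,5,6} D(U)={1,2,5,6}: Z {1,2,3,4,5,6}->{1,2,3,4,5}; U {1,2,5,6}->{2,5,6}
Constraint 2 (U + V = Z) on D(U)={2,5,6} D(V)={1,2,4,5,6} D(Z)={1,2,3,4,5}: U {2,5,6}->{2}; V {1,2,4,5,6}->{1,2}; Z {1,2,3,4,5}->{3,4}
So after constraint 2: D(V)={1,2}, size = 2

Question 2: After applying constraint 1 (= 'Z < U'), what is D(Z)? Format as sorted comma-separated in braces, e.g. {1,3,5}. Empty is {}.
Answer: {1,2,3,4,5}

Derivation:
Constraint 1 (Z < U) on D(Z)={1,2,3,4,5,6} D(U)={1,2,5,6}: Z {1,2,3,4,5,6}->{1,2,3,4,5}; U {1,2,5,6}->{2,5,6}
So after constraint 1: D(Z) = {1,2,3,4,5}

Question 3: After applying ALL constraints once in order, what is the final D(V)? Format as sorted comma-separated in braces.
Constraint 1 (Z < U) on D(Z)={1,2,3,4,5,6} D(U)={1,2,5,6}: Z {1,2,3,4,5,6}->{1,2,3,4,5}; U {1,2,5,6}->{2,5,6}
Constraint 2 (U + V = Z) on D(U)={2,5,6} D(V)={1,2,4,5,6} D(Z)={1,2,3,4,5}: U {2,5,6}->{2}; V {1,2,4,5,6}->{1,2}; Z {1,2,3,4,5}->{3,4}
Constraint 3 (Z < U) on D(Z)={3,4} D(U)={2}: Z {3,4}->{}; U {2}->{}
So after all 3 constraints: D(V) = {1,2}

Answer: {1,2}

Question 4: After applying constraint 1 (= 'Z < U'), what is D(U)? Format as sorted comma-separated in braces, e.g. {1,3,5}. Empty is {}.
Answer: {2,5,6}

Derivation:
Constraint 1 (Z < U) on D(Z)={1,2,3,4,5,6} D(U)={1,2,5,6}: Z {1,2,3,4,5,6}->{1,2,3,4,5}; U {1,2,5,6}->{2,5,6}
So after constraint 1: D(U) = {2,5,6}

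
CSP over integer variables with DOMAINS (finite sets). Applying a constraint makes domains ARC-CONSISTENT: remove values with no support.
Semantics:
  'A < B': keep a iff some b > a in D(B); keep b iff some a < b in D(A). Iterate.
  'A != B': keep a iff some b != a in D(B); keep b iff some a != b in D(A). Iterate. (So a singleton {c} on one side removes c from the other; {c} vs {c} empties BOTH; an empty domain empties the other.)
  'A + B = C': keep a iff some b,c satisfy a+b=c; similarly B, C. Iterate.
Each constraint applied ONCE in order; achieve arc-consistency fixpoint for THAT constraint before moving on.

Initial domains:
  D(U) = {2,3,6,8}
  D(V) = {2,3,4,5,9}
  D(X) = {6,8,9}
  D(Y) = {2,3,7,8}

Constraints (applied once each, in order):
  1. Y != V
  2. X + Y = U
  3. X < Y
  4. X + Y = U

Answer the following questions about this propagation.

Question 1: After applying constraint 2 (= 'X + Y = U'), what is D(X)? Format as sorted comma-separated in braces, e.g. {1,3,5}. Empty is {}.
Answer: {6}

Derivation:
Constraint 1 (Y != V) on D(Y)={2,3,7,8} D(V)={2,3,4,5,9}: no change
Constraint 2 (X + Y = U) on D(X)={6,8,9} D(Y)={2,3,7,8} D(U)={2,3,6,8}: X {6,8,9}->{6}; Y {2,3,7,8}->{2}; U {2,3,6,8}->{8}
So after constraint 2: D(X) = {6}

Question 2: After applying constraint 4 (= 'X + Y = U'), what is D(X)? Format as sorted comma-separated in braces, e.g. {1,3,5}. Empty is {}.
Answer: {}

Derivation:
Constraint 1 (Y != V) on D(Y)={2,3,7,8} D(V)={2,3,4,5,9}: no change
Constraint 2 (X + Y = U) on D(X)={6,8,9} D(Y)={2,3,7,8} D(U)={2,3,6,8}: X {6,8,9}->{6}; Y {2,3,7,8}->{2}; U {2,3,6,8}->{8}
Constraint 3 (X < Y) on D(X)={6} D(Y)={2}: X {6}->{}; Y {2}->{}
Constraint 4 (X + Y = U) on D(X)={} D(Y)={} D(U)={8}: U {8}->{}
So after constraint 4: D(X) = {}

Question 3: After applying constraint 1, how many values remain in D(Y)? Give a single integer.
Answer: 4

Derivation:
Constraint 1 (Y != V) on D(Y)={2,3,7,8} D(V)={2,3,4,5,9}: no change
So after constraint 1: D(Y)={2,3,7,8}, size = 4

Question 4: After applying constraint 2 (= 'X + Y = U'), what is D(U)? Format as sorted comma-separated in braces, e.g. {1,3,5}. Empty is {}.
Constraint 1 (Y != V) on D(Y)={2,3,7,8} D(V)={2,3,4,5,9}: no change
Constraint 2 (X + Y = U) on D(X)={6,8,9} D(Y)={2,3,7,8} D(U)={2,3,6,8}: X {6,8,9}->{6}; Y {2,3,7,8}->{2}; U {2,3,6,8}->{8}
So after constraint 2: D(U) = {8}

Answer: {8}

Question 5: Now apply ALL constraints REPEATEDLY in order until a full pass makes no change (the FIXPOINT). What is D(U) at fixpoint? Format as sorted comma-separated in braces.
pass 0 (initial): D(U)={2,3,6,8}
pass 1: U {2,3,6,8}->{}; X {6,8,9}->{}; Y {2,3,7,8}->{}
pass 2: V {2,3,4,5,9}->{}
pass 3: no change
Fixpoint after 3 passes: D(U) = {}

Answer: {}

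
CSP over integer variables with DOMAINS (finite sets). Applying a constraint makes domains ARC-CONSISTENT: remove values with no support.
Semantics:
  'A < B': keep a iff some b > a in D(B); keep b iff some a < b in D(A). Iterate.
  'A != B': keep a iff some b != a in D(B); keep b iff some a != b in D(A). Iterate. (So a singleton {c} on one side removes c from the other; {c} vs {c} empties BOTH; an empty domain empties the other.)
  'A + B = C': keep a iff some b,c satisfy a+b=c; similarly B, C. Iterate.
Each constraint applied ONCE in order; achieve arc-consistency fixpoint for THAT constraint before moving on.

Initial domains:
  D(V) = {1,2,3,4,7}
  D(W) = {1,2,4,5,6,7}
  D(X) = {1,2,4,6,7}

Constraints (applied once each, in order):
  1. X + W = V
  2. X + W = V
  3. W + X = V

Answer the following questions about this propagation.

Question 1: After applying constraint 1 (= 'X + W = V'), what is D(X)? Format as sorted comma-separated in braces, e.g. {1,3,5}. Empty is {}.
Answer: {1,2,6}

Derivation:
Constraint 1 (X + W = V) on D(X)={1,2,4,6,7} D(W)={1,2,4,5,6,7} D(V)={1,2,3,4,7}: X {1,2,4,6,7}->{1,2,6}; W {1,2,4,5,6,7}->{1,2,5,6}; V {1,2,3,4,7}->{2,3,4,7}
So after constraint 1: D(X) = {1,2,6}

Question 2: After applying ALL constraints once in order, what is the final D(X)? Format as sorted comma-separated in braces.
Answer: {1,2,6}

Derivation:
Constraint 1 (X + W = V) on D(X)={1,2,4,6,7} D(W)={1,2,4,5,6,7} D(V)={1,2,3,4,7}: X {1,2,4,6,7}->{1,2,6}; W {1,2,4,5,6,7}->{1,2,5,6}; V {1,2,3,4,7}->{2,3,4,7}
Constraint 2 (X + W = V) on D(X)={1,2,6} D(W)={1,2,5,6} D(V)={2,3,4,7}: no change
Constraint 3 (W + X = V) on D(W)={1,2,5,6} D(X)={1,2,6} D(V)={2,3,4,7}: no change
So after all 3 constraints: D(X) = {1,2,6}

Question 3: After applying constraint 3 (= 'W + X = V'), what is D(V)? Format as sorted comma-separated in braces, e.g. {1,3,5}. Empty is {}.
Answer: {2,3,4,7}

Derivation:
Constraint 1 (X + W = V) on D(X)={1,2,4,6,7} D(W)={1,2,4,5,6,7} D(V)={1,2,3,4,7}: X {1,2,4,6,7}->{1,2,6}; W {1,2,4,5,6,7}->{1,2,5,6}; V {1,2,3,4,7}->{2,3,4,7}
Constraint 2 (X + W = V) on D(X)={1,2,6} D(W)={1,2,5,6} D(V)={2,3,4,7}: no change
Constraint 3 (W + X = V) on D(W)={1,2,5,6} D(X)={1,2,6} D(V)={2,3,4,7}: no change
So after constraint 3: D(V) = {2,3,4,7}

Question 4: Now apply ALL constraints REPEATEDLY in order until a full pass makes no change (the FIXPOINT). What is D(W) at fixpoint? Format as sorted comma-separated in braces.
pass 0 (initial): D(W)={1,2,4,5,6,7}
pass 1: V {1,2,3,4,7}->{2,3,4,7}; W {1,2,4,5,6,7}->{1,2,5,6}; X {1,2,4,6,7}->{1,2,6}
pass 2: no change
Fixpoint after 2 passes: D(W) = {1,2,5,6}

Answer: {1,2,5,6}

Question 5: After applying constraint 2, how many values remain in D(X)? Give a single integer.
Constraint 1 (X + W = V) on D(X)={1,2,4,6,7} D(W)={1,2,4,5,6,7} D(V)={1,2,3,4,7}: X {1,2,4,6,7}->{1,2,6}; W {1,2,4,5,6,7}->{1,2,5,6}; V {1,2,3,4,7}->{2,3,4,7}
Constraint 2 (X + W = V) on D(X)={1,2,6} D(W)={1,2,5,6} D(V)={2,3,4,7}: no change
So after constraint 2: D(X)={1,2,6}, size = 3

Answer: 3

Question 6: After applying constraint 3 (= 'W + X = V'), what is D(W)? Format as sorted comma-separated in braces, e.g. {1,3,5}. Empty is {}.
Answer: {1,2,5,6}

Derivation:
Constraint 1 (X + W = V) on D(X)={1,2,4,6,7} D(W)={1,2,4,5,6,7} D(V)={1,2,3,4,7}: X {1,2,4,6,7}->{1,2,6}; W {1,2,4,5,6,7}->{1,2,5,6}; V {1,2,3,4,7}->{2,3,4,7}
Constraint 2 (X + W = V) on D(X)={1,2,6} D(W)={1,2,5,6} D(V)={2,3,4,7}: no change
Constraint 3 (W + X = V) on D(W)={1,2,5,6} D(X)={1,2,6} D(V)={2,3,4,7}: no change
So after constraint 3: D(W) = {1,2,5,6}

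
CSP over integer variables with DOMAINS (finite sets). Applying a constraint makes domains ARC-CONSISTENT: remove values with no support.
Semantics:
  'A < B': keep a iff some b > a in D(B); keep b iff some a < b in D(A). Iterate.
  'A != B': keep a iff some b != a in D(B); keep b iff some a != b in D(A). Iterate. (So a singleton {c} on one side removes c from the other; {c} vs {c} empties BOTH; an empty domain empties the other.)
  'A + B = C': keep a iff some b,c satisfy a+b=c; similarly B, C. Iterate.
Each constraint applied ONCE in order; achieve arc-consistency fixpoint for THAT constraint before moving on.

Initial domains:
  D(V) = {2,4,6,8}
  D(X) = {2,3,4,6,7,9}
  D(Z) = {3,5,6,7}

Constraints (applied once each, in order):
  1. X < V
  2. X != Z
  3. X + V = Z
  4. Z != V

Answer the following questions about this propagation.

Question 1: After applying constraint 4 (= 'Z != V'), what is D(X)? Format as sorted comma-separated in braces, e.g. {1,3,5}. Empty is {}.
Constraint 1 (X < V) on D(X)={2,3,4,6,7,9} D(V)={2,4,6,8}: X {2,3,4,6,7,9}->{2,3,4,6,7}; V {2,4,6,8}->{4,6,8}
Constraint 2 (X != Z) on D(X)={2,3,4,6,7} D(Z)={3,5,6,7}: no change
Constraint 3 (X + V = Z) on D(X)={2,3,4,6,7} D(V)={4,6,8} D(Z)={3,5,6,7}: X {2,3,4,6,7}->{2,3}; V {4,6,8}->{4}; Z {3,5,6,7}->{6,7}
Constraint 4 (Z != V) on D(Z)={6,7} D(V)={4}: no change
So after constraint 4: D(X) = {2,3}

Answer: {2,3}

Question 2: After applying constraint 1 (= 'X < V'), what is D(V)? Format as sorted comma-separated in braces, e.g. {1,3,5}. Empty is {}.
Constraint 1 (X < V) on D(X)={2,3,4,6,7,9} D(V)={2,4,6,8}: X {2,3,4,6,7,9}->{2,3,4,6,7}; V {2,4,6,8}->{4,6,8}
So after constraint 1: D(V) = {4,6,8}

Answer: {4,6,8}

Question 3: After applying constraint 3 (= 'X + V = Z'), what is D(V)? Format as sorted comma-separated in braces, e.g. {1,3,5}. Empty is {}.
Answer: {4}

Derivation:
Constraint 1 (X < V) on D(X)={2,3,4,6,7,9} D(V)={2,4,6,8}: X {2,3,4,6,7,9}->{2,3,4,6,7}; V {2,4,6,8}->{4,6,8}
Constraint 2 (X != Z) on D(X)={2,3,4,6,7} D(Z)={3,5,6,7}: no change
Constraint 3 (X + V = Z) on D(X)={2,3,4,6,7} D(V)={4,6,8} D(Z)={3,5,6,7}: X {2,3,4,6,7}->{2,3}; V {4,6,8}->{4}; Z {3,5,6,7}->{6,7}
So after constraint 3: D(V) = {4}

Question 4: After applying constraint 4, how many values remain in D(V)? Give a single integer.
Constraint 1 (X < V) on D(X)={2,3,4,6,7,9} D(V)={2,4,6,8}: X {2,3,4,6,7,9}->{2,3,4,6,7}; V {2,4,6,8}->{4,6,8}
Constraint 2 (X != Z) on D(X)={2,3,4,6,7} D(Z)={3,5,6,7}: no change
Constraint 3 (X + V = Z) on D(X)={2,3,4,6,7} D(V)={4,6,8} D(Z)={3,5,6,7}: X {2,3,4,6,7}->{2,3}; V {4,6,8}->{4}; Z {3,5,6,7}->{6,7}
Constraint 4 (Z != V) on D(Z)={6,7} D(V)={4}: no change
So after constraint 4: D(V)={4}, size = 1

Answer: 1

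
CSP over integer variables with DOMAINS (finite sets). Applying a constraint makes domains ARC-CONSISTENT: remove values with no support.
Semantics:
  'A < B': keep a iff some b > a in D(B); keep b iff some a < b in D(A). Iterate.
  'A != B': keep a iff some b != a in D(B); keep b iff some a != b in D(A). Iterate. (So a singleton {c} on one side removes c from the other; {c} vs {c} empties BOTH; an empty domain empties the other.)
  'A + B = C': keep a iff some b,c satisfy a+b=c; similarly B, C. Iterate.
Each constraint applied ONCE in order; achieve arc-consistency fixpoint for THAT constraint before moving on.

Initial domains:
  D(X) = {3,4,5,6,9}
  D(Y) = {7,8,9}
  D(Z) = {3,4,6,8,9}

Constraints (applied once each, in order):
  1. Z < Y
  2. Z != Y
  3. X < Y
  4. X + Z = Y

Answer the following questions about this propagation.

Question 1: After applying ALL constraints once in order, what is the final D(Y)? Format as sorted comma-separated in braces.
Constraint 1 (Z < Y) on D(Z)={3,4,6,8,9} D(Y)={7,8,9}: Z {3,4,6,8,9}->{3,4,6,8}
Constraint 2 (Z != Y) on D(Z)={3,4,6,8} D(Y)={7,8,9}: no change
Constraint 3 (X < Y) on D(X)={3,4,5,6,9} D(Y)={7,8,9}: X {3,4,5,6,9}->{3,4,5,6}
Constraint 4 (X + Z = Y) on D(X)={3,4,5,6} D(Z)={3,4,6,8} D(Y)={7,8,9}: Z {3,4,6,8}->{3,4,6}
So after all 4 constraints: D(Y) = {7,8,9}

Answer: {7,8,9}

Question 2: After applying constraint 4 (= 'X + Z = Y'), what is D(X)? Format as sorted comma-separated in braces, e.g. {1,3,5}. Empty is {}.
Answer: {3,4,5,6}

Derivation:
Constraint 1 (Z < Y) on D(Z)={3,4,6,8,9} D(Y)={7,8,9}: Z {3,4,6,8,9}->{3,4,6,8}
Constraint 2 (Z != Y) on D(Z)={3,4,6,8} D(Y)={7,8,9}: no change
Constraint 3 (X < Y) on D(X)={3,4,5,6,9} D(Y)={7,8,9}: X {3,4,5,6,9}->{3,4,5,6}
Constraint 4 (X + Z = Y) on D(X)={3,4,5,6} D(Z)={3,4,6,8} D(Y)={7,8,9}: Z {3,4,6,8}->{3,4,6}
So after constraint 4: D(X) = {3,4,5,6}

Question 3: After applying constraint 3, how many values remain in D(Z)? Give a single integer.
Answer: 4

Derivation:
Constraint 1 (Z < Y) on D(Z)={3,4,6,8,9} D(Y)={7,8,9}: Z {3,4,6,8,9}->{3,4,6,8}
Constraint 2 (Z != Y) on D(Z)={3,4,6,8} D(Y)={7,8,9}: no change
Constraint 3 (X < Y) on D(X)={3,4,5,6,9} D(Y)={7,8,9}: X {3,4,5,6,9}->{3,4,5,6}
So after constraint 3: D(Z)={3,4,6,8}, size = 4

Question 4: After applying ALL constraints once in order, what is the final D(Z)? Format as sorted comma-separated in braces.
Constraint 1 (Z < Y) on D(Z)={3,4,6,8,9} D(Y)={7,8,9}: Z {3,4,6,8,9}->{3,4,6,8}
Constraint 2 (Z != Y) on D(Z)={3,4,6,8} D(Y)={7,8,9}: no change
Constraint 3 (X < Y) on D(X)={3,4,5,6,9} D(Y)={7,8,9}: X {3,4,5,6,9}->{3,4,5,6}
Constraint 4 (X + Z = Y) on D(X)={3,4,5,6} D(Z)={3,4,6,8} D(Y)={7,8,9}: Z {3,4,6,8}->{3,4,6}
So after all 4 constraints: D(Z) = {3,4,6}

Answer: {3,4,6}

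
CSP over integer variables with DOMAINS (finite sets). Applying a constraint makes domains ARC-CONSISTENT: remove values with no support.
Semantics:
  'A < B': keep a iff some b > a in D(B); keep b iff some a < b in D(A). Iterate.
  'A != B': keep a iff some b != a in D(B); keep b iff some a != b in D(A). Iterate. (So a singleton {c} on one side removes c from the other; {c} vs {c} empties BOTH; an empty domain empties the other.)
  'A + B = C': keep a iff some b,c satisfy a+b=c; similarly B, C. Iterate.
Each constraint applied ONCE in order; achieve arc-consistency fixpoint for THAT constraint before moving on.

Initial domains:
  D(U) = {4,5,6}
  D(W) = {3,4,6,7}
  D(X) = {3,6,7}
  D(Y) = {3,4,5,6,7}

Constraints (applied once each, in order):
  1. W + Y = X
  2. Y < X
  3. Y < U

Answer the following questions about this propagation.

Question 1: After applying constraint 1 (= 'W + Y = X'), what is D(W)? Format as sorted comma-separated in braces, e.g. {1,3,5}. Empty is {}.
Constraint 1 (W + Y = X) on D(W)={3,4,6,7} D(Y)={3,4,5,6,7} D(X)={3,6,7}: W {3,4,6,7}->{3,4}; Y {3,4,5,6,7}->{3,4}; X {3,6,7}->{6,7}
So after constraint 1: D(W) = {3,4}

Answer: {3,4}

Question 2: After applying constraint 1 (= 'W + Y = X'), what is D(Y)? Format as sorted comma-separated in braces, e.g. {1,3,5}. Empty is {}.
Constraint 1 (W + Y = X) on D(W)={3,4,6,7} D(Y)={3,4,5,6,7} D(X)={3,6,7}: W {3,4,6,7}->{3,4}; Y {3,4,5,6,7}->{3,4}; X {3,6,7}->{6,7}
So after constraint 1: D(Y) = {3,4}

Answer: {3,4}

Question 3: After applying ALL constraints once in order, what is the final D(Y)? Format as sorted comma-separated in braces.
Constraint 1 (W + Y = X) on D(W)={3,4,6,7} D(Y)={3,4,5,6,7} D(X)={3,6,7}: W {3,4,6,7}->{3,4}; Y {3,4,5,6,7}->{3,4}; X {3,6,7}->{6,7}
Constraint 2 (Y < X) on D(Y)={3,4} D(X)={6,7}: no change
Constraint 3 (Y < U) on D(Y)={3,4} D(U)={4,5,6}: no change
So after all 3 constraints: D(Y) = {3,4}

Answer: {3,4}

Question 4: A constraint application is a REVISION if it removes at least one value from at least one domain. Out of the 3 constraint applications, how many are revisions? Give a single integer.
Constraint 1 (W + Y = X) on D(W)={3,4,6,7} D(Y)={3,4,5,6,7} D(X)={3,6,7}: W {3,4,6,7}->{3,4}; Y {3,4,5,6,7}->{3,4}; X {3,6,7}->{6,7} => REVISION
Constraint 2 (Y < X) on D(Y)={3,4} D(X)={6,7}: no change => not a revision
Constraint 3 (Y < U) on D(Y)={3,4} D(U)={4,5,6}: no change => not a revision
Total revisions = 1

Answer: 1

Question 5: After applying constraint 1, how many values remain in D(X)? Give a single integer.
Constraint 1 (W + Y = X) on D(W)={3,4,6,7} D(Y)={3,4,5,6,7} D(X)={3,6,7}: W {3,4,6,7}->{3,4}; Y {3,4,5,6,7}->{3,4}; X {3,6,7}->{6,7}
So after constraint 1: D(X)={6,7}, size = 2

Answer: 2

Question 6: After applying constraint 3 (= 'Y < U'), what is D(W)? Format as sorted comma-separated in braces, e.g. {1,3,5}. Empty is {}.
Answer: {3,4}

Derivation:
Constraint 1 (W + Y = X) on D(W)={3,4,6,7} D(Y)={3,4,5,6,7} D(X)={3,6,7}: W {3,4,6,7}->{3,4}; Y {3,4,5,6,7}->{3,4}; X {3,6,7}->{6,7}
Constraint 2 (Y < X) on D(Y)={3,4} D(X)={6,7}: no change
Constraint 3 (Y < U) on D(Y)={3,4} D(U)={4,5,6}: no change
So after constraint 3: D(W) = {3,4}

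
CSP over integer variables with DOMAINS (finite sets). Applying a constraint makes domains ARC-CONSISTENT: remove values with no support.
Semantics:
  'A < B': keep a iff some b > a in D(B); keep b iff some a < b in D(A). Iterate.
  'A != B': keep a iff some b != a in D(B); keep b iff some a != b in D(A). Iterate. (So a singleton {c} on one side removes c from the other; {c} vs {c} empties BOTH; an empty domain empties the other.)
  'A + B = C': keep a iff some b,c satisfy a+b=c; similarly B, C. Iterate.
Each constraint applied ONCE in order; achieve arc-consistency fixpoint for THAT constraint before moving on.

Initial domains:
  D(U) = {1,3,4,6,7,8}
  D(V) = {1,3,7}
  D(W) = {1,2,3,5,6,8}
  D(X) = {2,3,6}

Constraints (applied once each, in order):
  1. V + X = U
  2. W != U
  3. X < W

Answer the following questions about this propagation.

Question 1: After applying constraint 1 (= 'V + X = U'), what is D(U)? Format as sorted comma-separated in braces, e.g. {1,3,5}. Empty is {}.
Answer: {3,4,6,7}

Derivation:
Constraint 1 (V + X = U) on D(V)={1,3,7} D(X)={2,3,6} D(U)={1,3,4,6,7,8}: V {1,3,7}->{1,3}; U {1,3,4,6,7,8}->{3,4,6,7}
So after constraint 1: D(U) = {3,4,6,7}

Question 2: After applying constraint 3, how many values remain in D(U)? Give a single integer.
Answer: 4

Derivation:
Constraint 1 (V + X = U) on D(V)={1,3,7} D(X)={2,3,6} D(U)={1,3,4,6,7,8}: V {1,3,7}->{1,3}; U {1,3,4,6,7,8}->{3,4,6,7}
Constraint 2 (W != U) on D(W)={1,2,3,5,6,8} D(U)={3,4,6,7}: no change
Constraint 3 (X < W) on D(X)={2,3,6} D(W)={1,2,3,5,6,8}: W {1,2,3,5,6,8}->{3,5,6,8}
So after constraint 3: D(U)={3,4,6,7}, size = 4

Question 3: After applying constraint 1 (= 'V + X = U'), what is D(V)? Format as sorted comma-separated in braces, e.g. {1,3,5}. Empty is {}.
Constraint 1 (V + X = U) on D(V)={1,3,7} D(X)={2,3,6} D(U)={1,3,4,6,7,8}: V {1,3,7}->{1,3}; U {1,3,4,6,7,8}->{3,4,6,7}
So after constraint 1: D(V) = {1,3}

Answer: {1,3}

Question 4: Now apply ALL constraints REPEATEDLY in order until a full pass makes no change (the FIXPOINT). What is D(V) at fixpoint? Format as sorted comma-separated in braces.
pass 0 (initial): D(V)={1,3,7}
pass 1: U {1,3,4,6,7,8}->{3,4,6,7}; V {1,3,7}->{1,3}; W {1,2,3,5,6,8}->{3,5,6,8}
pass 2: no change
Fixpoint after 2 passes: D(V) = {1,3}

Answer: {1,3}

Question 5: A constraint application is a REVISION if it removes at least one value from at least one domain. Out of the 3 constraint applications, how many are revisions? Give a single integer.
Constraint 1 (V + X = U) on D(V)={1,3,7} D(X)={2,3,6} D(U)={1,3,4,6,7,8}: V {1,3,7}->{1,3}; U {1,3,4,6,7,8}->{3,4,6,7} => REVISION
Constraint 2 (W != U) on D(W)={1,2,3,5,6,8} D(U)={3,4,6,7}: no change => not a revision
Constraint 3 (X < W) on D(X)={2,3,6} D(W)={1,2,3,5,6,8}: W {1,2,3,5,6,8}->{3,5,6,8} => REVISION
Total revisions = 2

Answer: 2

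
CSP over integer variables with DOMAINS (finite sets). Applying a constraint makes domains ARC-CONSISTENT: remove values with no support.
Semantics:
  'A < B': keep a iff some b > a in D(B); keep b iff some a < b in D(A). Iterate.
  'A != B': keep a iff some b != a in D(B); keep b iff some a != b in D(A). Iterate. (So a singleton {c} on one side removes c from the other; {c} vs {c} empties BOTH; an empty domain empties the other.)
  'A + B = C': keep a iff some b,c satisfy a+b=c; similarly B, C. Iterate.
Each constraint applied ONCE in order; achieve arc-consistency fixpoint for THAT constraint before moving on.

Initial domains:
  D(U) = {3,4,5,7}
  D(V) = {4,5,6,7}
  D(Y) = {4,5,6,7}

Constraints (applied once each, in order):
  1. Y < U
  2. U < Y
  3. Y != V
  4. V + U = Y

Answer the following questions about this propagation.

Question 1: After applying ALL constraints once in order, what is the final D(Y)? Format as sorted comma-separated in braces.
Answer: {}

Derivation:
Constraint 1 (Y < U) on D(Y)={4,5,6,7} D(U)={3,4,5,7}: Y {4,5,6,7}->{4,5,6}; U {3,4,5,7}->{5,7}
Constraint 2 (U < Y) on D(U)={5,7} D(Y)={4,5,6}: U {5,7}->{5}; Y {4,5,6}->{6}
Constraint 3 (Y != V) on D(Y)={6} D(V)={4,5,6,7}: V {4,5,6,7}->{4,5,7}
Constraint 4 (V + U = Y) on D(V)={4,5,7} D(U)={5} D(Y)={6}: V {4,5,7}->{}; U {5}->{}; Y {6}->{}
So after all 4 constraints: D(Y) = {}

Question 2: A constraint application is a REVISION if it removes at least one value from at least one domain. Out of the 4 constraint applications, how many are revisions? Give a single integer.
Constraint 1 (Y < U) on D(Y)={4,5,6,7} D(U)={3,4,5,7}: Y {4,5,6,7}->{4,5,6}; U {3,4,5,7}->{5,7} => REVISION
Constraint 2 (U < Y) on D(U)={5,7} D(Y)={4,5,6}: U {5,7}->{5}; Y {4,5,6}->{6} => REVISION
Constraint 3 (Y != V) on D(Y)={6} D(V)={4,5,6,7}: V {4,5,6,7}->{4,5,7} => REVISION
Constraint 4 (V + U = Y) on D(V)={4,5,7} D(U)={5} D(Y)={6}: V {4,5,7}->{}; U {5}->{}; Y {6}->{} => REVISION
Total revisions = 4

Answer: 4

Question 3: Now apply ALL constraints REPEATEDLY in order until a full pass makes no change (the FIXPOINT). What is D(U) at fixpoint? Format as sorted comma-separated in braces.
pass 0 (initial): D(U)={3,4,5,7}
pass 1: U {3,4,5,7}->{}; V {4,5,6,7}->{}; Y {4,5,6,7}->{}
pass 2: no change
Fixpoint after 2 passes: D(U) = {}

Answer: {}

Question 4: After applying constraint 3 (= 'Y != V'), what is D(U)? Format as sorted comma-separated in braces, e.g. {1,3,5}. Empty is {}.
Constraint 1 (Y < U) on D(Y)={4,5,6,7} D(U)={3,4,5,7}: Y {4,5,6,7}->{4,5,6}; U {3,4,5,7}->{5,7}
Constraint 2 (U < Y) on D(U)={5,7} D(Y)={4,5,6}: U {5,7}->{5}; Y {4,5,6}->{6}
Constraint 3 (Y != V) on D(Y)={6} D(V)={4,5,6,7}: V {4,5,6,7}->{4,5,7}
So after constraint 3: D(U) = {5}

Answer: {5}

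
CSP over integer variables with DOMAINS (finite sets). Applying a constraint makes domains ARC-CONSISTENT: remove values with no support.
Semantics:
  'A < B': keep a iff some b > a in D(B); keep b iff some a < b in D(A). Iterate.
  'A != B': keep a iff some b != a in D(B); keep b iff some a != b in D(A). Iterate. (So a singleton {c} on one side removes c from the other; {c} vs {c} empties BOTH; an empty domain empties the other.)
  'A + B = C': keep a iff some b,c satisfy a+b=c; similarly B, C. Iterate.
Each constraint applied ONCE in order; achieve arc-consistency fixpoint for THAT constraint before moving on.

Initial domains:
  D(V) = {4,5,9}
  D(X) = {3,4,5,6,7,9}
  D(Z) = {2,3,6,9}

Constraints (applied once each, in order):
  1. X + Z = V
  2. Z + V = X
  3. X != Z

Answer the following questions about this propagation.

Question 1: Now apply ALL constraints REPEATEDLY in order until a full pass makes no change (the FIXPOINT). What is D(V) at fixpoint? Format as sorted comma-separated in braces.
pass 0 (initial): D(V)={4,5,9}
pass 1: V {4,5,9}->{5}; X {3,4,5,6,7,9}->{7}; Z {2,3,6,9}->{2}
pass 2: V {5}->{}; X {7}->{}; Z {2}->{}
pass 3: no change
Fixpoint after 3 passes: D(V) = {}

Answer: {}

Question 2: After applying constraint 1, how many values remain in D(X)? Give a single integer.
Constraint 1 (X + Z = V) on D(X)={3,4,5,6,7,9} D(Z)={2,3,6,9} D(V)={4,5,9}: X {3,4,5,6,7,9}->{3,6,7}; Z {2,3,6,9}->{2,3,6}; V {4,5,9}->{5,9}
So after constraint 1: D(X)={3,6,7}, size = 3

Answer: 3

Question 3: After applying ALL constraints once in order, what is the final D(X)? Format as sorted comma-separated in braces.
Answer: {7}

Derivation:
Constraint 1 (X + Z = V) on D(X)={3,4,5,6,7,9} D(Z)={2,3,6,9} D(V)={4,5,9}: X {3,4,5,6,7,9}->{3,6,7}; Z {2,3,6,9}->{2,3,6}; V {4,5,9}->{5,9}
Constraint 2 (Z + V = X) on D(Z)={2,3,6} D(V)={5,9} D(X)={3,6,7}: Z {2,3,6}->{2}; V {5,9}->{5}; X {3,6,7}->{7}
Constraint 3 (X != Z) on D(X)={7} D(Z)={2}: no change
So after all 3 constraints: D(X) = {7}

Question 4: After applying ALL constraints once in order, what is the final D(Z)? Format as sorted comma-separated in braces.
Constraint 1 (X + Z = V) on D(X)={3,4,5,6,7,9} D(Z)={2,3,6,9} D(V)={4,5,9}: X {3,4,5,6,7,9}->{3,6,7}; Z {2,3,6,9}->{2,3,6}; V {4,5,9}->{5,9}
Constraint 2 (Z + V = X) on D(Z)={2,3,6} D(V)={5,9} D(X)={3,6,7}: Z {2,3,6}->{2}; V {5,9}->{5}; X {3,6,7}->{7}
Constraint 3 (X != Z) on D(X)={7} D(Z)={2}: no change
So after all 3 constraints: D(Z) = {2}

Answer: {2}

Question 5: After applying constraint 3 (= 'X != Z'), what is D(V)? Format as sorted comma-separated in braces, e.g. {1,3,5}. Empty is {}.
Constraint 1 (X + Z = V) on D(X)={3,4,5,6,7,9} D(Z)={2,3,6,9} D(V)={4,5,9}: X {3,4,5,6,7,9}->{3,6,7}; Z {2,3,6,9}->{2,3,6}; V {4,5,9}->{5,9}
Constraint 2 (Z + V = X) on D(Z)={2,3,6} D(V)={5,9} D(X)={3,6,7}: Z {2,3,6}->{2}; V {5,9}->{5}; X {3,6,7}->{7}
Constraint 3 (X != Z) on D(X)={7} D(Z)={2}: no change
So after constraint 3: D(V) = {5}

Answer: {5}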